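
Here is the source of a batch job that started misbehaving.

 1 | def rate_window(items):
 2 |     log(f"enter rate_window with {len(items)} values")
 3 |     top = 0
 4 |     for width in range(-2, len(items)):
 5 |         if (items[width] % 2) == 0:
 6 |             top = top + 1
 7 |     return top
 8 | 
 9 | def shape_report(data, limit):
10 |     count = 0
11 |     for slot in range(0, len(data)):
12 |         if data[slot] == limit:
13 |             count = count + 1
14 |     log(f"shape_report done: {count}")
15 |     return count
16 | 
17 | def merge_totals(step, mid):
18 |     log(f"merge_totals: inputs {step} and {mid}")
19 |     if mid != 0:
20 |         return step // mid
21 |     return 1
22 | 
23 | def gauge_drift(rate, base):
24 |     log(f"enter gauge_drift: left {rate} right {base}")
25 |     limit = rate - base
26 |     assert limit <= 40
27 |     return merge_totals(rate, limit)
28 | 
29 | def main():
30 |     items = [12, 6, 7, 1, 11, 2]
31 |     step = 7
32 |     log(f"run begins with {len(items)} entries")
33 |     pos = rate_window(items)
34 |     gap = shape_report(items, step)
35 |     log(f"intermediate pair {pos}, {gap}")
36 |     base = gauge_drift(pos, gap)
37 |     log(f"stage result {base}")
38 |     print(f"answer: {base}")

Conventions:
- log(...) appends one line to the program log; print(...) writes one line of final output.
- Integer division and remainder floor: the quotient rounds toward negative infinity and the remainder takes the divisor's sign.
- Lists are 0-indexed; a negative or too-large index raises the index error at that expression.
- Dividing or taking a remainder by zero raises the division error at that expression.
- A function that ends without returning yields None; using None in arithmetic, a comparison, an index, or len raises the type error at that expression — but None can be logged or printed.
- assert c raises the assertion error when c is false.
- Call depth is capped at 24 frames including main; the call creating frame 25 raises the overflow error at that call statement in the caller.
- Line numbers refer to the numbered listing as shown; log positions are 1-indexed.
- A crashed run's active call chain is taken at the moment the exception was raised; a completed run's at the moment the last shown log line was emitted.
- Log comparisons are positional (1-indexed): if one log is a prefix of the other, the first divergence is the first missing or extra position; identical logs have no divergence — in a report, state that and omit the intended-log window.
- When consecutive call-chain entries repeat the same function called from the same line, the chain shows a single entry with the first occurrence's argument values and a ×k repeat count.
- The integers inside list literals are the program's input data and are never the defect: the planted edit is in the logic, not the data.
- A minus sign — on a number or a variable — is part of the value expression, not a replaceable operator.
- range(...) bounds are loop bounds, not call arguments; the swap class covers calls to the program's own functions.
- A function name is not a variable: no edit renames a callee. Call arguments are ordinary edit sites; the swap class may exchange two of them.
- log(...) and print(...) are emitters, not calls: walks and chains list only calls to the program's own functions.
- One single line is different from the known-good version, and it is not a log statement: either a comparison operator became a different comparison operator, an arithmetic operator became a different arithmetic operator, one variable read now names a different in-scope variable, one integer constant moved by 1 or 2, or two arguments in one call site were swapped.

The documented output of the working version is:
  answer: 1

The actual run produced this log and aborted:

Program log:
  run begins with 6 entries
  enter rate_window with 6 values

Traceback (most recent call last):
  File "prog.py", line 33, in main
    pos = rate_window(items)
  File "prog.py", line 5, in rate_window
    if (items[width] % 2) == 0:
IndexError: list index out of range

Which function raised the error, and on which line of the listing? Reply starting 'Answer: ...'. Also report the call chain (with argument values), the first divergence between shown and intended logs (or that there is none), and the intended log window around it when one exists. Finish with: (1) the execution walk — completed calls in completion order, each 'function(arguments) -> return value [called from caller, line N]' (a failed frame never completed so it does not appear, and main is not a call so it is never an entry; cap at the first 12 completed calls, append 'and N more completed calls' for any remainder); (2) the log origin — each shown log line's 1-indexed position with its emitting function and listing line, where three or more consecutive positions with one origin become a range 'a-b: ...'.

Answer: the error was raised in rate_window, line 5.
The tell: The log ends early — 2 lines, where the working version next logs 'shape_report done: 1'.
Call chain: main -> rate_window([12, 6, 7, 1, 11, 2]) (called at line 33).
First divergence: position 3 — the faulty run's log ends after 2 lines; the working version continues with 'shape_report done: 1'.
Intended log window:
  1: run begins with 6 entries
  2: enter rate_window with 6 values
  3: shape_report done: 1
  4: intermediate pair 3, 1
Execution walk:
  (no call completed)
Log origin:
  1 — main, line 32
  2 — rate_window, line 2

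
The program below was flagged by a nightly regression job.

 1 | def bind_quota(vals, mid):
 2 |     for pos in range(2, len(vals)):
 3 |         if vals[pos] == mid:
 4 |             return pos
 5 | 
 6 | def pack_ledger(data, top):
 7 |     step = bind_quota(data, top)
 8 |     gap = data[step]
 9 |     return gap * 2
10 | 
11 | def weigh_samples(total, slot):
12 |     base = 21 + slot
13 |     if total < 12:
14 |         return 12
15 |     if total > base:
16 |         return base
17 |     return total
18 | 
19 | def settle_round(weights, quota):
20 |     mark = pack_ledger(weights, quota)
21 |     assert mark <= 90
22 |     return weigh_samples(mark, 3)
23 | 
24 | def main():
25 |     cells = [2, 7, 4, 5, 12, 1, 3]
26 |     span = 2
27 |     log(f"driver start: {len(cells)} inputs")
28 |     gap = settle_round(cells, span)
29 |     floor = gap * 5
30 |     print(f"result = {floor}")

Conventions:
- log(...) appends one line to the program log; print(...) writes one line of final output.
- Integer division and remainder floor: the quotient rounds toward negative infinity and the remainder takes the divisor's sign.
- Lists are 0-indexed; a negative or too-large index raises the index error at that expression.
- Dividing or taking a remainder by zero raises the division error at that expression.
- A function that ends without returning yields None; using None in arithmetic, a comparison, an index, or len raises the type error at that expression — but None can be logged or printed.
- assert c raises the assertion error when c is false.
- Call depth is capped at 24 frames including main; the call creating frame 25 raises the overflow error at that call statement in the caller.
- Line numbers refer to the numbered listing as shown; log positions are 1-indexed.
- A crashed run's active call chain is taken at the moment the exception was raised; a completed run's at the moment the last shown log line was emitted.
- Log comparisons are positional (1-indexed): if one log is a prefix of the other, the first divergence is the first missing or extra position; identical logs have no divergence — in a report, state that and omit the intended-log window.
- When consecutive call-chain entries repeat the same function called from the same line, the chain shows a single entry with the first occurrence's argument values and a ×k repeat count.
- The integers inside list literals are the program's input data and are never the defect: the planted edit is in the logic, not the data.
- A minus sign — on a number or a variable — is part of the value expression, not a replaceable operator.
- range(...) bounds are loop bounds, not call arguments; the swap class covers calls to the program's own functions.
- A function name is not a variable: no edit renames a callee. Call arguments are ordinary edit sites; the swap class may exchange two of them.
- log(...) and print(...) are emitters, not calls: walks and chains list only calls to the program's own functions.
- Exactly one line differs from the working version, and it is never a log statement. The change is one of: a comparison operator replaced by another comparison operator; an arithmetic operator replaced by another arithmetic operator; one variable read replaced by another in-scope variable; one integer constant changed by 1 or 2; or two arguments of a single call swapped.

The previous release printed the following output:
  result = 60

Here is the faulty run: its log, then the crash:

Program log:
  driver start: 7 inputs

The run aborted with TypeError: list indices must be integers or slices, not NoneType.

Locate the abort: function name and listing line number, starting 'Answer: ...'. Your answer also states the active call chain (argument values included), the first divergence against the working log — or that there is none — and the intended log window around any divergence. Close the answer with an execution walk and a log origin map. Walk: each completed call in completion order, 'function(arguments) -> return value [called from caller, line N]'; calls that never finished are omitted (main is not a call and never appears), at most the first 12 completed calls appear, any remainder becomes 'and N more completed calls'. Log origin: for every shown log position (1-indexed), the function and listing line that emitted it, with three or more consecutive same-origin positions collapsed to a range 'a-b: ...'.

Answer: the error was raised in pack_ledger, line 8.
Core observation: The log gives no warning — it matches the intended run right up to the abort.
Call chain: main -> settle_round([2, 7, 4, 5, 12, 1, 3], 2) (called at line 28) -> pack_ledger([2, 7, 4, 5, 12, 1, 3], 2) (called at line 20).
First divergence: none; the two logs match at every position.
Execution walk:
  bind_quota([2, 7, 4, 5, 12, 1, 3], 2) -> None  [called from pack_ledger, line 7]
Log line origins:
  1: logged in main at line 27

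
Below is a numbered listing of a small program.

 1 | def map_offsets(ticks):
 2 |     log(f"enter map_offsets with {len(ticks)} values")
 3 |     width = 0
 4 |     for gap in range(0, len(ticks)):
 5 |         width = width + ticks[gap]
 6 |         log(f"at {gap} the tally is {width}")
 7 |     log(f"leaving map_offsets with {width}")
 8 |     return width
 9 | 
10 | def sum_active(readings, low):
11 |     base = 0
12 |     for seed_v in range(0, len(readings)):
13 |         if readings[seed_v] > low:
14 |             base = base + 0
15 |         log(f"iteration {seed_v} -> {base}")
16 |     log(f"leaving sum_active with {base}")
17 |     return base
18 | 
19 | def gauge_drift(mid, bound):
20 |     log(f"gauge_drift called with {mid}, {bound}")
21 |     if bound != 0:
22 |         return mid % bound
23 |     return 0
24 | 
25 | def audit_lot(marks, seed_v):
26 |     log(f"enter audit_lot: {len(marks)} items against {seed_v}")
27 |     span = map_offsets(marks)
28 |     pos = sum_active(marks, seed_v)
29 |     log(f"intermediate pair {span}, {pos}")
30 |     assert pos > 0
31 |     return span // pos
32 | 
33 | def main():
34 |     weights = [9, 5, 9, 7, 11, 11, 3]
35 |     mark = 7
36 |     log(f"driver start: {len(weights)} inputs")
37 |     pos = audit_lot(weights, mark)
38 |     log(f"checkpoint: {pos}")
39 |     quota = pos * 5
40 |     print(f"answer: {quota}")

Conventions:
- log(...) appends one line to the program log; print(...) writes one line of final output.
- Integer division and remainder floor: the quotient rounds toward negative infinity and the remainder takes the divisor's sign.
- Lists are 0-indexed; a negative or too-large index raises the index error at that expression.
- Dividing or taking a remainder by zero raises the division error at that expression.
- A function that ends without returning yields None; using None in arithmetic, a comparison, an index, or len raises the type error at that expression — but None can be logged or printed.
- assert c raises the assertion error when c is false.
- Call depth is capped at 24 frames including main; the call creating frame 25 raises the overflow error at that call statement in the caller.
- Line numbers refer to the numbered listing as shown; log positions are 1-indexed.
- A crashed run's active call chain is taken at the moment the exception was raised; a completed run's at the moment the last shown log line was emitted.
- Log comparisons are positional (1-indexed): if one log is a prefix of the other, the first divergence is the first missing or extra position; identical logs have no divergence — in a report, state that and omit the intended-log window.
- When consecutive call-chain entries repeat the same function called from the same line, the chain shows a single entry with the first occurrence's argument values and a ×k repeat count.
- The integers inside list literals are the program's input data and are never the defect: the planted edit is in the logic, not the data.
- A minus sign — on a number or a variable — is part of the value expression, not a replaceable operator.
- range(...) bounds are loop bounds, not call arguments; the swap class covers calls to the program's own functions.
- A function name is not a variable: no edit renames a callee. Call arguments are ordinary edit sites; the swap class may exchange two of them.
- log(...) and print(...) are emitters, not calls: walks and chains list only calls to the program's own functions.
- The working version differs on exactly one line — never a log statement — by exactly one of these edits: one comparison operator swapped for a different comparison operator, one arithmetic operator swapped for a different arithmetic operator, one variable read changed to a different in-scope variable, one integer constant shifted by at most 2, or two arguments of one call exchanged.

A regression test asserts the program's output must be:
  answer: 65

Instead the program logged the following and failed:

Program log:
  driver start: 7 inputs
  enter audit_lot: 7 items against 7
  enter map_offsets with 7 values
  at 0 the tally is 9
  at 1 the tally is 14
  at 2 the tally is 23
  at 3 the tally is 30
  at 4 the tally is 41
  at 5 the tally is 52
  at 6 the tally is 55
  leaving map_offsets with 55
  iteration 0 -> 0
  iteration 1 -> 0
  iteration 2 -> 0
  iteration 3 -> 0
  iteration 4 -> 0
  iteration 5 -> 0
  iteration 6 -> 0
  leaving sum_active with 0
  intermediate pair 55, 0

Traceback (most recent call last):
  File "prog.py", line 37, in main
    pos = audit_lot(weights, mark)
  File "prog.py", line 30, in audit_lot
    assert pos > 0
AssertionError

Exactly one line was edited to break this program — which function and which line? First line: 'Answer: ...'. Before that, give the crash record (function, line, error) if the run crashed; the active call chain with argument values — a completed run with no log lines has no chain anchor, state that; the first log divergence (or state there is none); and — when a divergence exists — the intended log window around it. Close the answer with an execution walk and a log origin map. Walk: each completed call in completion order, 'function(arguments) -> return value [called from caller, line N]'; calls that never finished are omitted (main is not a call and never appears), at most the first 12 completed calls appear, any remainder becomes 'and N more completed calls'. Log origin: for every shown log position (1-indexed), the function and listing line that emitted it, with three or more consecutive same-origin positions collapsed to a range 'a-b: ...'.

Answer: the defect is in sum_active at line 14.
Core observation: Log line 12 is where behavior first shows: 'iteration 0 -> 0' appears instead of 'iteration 0 -> 1'.
Crash: audit_lot, line 30, AssertionError.
Call chain: main -> audit_lot([9, 5, 9, 7, 11, 11, 3], 7) (called at line 37).
First divergence: position 12 — the shown line 'iteration 0 -> 0' should read 'iteration 0 -> 1'.
Intended log window:
  10: at 6 the tally is 55
  11: leaving map_offsets with 55
  12: iteration 0 -> 1
  13: iteration 1 -> 1
Execution walk:
  map_offsets([9, 5, 9, 7, 11, 11, 3]) -> 55  [called from audit_lot, line 27]
  sum_active([9, 5, 9, 7, 11, 11, 3], 7) -> 0  [called from audit_lot, line 28]
Log line origins:
  1: logged in main at line 36
  2: logged in audit_lot at line 26
  3: logged in map_offsets at line 2
  4-10: logged in map_offsets at line 6
  11: logged in map_offsets at line 7
  12-18: logged in sum_active at line 15
  19: logged in sum_active at line 16
  20: logged in audit_lot at line 29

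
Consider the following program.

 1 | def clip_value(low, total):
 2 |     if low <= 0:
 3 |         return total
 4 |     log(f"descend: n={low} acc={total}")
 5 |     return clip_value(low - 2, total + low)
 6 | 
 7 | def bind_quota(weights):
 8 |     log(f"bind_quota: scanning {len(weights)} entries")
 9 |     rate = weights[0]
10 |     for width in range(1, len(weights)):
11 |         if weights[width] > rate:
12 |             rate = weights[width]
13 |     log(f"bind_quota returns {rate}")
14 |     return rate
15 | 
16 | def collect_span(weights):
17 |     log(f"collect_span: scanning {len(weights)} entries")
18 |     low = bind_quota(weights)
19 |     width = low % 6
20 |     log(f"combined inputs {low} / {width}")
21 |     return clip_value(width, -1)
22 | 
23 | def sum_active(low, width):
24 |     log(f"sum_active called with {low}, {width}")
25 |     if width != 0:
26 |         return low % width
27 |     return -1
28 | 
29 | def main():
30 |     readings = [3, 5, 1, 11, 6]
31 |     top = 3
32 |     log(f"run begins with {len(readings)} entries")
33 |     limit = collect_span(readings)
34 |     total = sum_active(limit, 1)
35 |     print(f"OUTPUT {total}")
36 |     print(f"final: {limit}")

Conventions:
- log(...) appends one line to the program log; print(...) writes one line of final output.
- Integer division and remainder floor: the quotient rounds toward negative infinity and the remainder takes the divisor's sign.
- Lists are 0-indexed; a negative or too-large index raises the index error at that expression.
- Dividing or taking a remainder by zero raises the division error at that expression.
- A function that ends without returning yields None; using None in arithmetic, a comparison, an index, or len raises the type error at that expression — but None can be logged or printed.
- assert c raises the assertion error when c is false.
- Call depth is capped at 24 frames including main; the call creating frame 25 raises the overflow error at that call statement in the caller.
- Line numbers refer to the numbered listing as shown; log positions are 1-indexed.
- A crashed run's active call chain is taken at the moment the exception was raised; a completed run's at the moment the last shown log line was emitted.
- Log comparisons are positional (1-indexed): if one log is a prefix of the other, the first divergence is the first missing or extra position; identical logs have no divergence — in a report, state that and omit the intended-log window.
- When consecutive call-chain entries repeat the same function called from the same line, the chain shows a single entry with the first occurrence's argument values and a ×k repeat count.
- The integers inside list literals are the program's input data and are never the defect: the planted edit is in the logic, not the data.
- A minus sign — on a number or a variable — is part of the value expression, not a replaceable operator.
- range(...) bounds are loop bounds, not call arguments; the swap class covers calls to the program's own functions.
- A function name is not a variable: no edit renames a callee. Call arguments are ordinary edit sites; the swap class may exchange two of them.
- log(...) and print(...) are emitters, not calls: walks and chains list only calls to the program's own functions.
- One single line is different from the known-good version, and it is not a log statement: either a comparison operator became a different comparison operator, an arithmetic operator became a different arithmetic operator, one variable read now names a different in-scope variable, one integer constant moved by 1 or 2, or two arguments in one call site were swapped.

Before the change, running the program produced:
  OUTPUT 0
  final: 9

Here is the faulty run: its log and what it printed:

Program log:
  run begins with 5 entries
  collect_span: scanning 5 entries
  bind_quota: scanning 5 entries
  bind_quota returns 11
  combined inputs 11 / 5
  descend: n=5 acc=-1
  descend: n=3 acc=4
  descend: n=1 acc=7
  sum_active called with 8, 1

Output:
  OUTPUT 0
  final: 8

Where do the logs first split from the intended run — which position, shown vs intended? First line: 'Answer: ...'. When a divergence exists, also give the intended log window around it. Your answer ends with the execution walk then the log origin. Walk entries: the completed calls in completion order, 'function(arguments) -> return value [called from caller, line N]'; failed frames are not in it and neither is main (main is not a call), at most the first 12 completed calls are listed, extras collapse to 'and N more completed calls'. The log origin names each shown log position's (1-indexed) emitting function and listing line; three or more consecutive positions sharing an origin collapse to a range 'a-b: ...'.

Answer: position 6 — the shown line 'descend: n=5 acc=-1' should read 'descend: n=5 acc=0'.
Intended log window:
  4: bind_quota returns 11
  5: combined inputs 11 / 5
  6: descend: n=5 acc=0
  7: descend: n=3 acc=5
Execution walk:
  bind_quota([3, 5, 1, 11, 6]) -> 11  [called from collect_span, line 18]
  clip_value(-1, 8) -> 8  [called from clip_value, line 5]
  clip_value(1, 7) -> 8  [called from clip_value, line 5]
  clip_value(3, 4) -> 8  [called from clip_value, line 5]
  clip_value(5, -1) -> 8  [called from collect_span, line 21]
  collect_span([3, 5, 1, 11, 6]) -> 8  [called from main, line 33]
  sum_active(8, 1) -> 0  [called from main, line 34]
Origin of each log line:
  1 — main, line 32
  2 — collect_span, line 17
  3 — bind_quota, line 8
  4 — bind_quota, line 13
  5 — collect_span, line 20
  6-8 — clip_value, line 4
  9 — sum_active, line 24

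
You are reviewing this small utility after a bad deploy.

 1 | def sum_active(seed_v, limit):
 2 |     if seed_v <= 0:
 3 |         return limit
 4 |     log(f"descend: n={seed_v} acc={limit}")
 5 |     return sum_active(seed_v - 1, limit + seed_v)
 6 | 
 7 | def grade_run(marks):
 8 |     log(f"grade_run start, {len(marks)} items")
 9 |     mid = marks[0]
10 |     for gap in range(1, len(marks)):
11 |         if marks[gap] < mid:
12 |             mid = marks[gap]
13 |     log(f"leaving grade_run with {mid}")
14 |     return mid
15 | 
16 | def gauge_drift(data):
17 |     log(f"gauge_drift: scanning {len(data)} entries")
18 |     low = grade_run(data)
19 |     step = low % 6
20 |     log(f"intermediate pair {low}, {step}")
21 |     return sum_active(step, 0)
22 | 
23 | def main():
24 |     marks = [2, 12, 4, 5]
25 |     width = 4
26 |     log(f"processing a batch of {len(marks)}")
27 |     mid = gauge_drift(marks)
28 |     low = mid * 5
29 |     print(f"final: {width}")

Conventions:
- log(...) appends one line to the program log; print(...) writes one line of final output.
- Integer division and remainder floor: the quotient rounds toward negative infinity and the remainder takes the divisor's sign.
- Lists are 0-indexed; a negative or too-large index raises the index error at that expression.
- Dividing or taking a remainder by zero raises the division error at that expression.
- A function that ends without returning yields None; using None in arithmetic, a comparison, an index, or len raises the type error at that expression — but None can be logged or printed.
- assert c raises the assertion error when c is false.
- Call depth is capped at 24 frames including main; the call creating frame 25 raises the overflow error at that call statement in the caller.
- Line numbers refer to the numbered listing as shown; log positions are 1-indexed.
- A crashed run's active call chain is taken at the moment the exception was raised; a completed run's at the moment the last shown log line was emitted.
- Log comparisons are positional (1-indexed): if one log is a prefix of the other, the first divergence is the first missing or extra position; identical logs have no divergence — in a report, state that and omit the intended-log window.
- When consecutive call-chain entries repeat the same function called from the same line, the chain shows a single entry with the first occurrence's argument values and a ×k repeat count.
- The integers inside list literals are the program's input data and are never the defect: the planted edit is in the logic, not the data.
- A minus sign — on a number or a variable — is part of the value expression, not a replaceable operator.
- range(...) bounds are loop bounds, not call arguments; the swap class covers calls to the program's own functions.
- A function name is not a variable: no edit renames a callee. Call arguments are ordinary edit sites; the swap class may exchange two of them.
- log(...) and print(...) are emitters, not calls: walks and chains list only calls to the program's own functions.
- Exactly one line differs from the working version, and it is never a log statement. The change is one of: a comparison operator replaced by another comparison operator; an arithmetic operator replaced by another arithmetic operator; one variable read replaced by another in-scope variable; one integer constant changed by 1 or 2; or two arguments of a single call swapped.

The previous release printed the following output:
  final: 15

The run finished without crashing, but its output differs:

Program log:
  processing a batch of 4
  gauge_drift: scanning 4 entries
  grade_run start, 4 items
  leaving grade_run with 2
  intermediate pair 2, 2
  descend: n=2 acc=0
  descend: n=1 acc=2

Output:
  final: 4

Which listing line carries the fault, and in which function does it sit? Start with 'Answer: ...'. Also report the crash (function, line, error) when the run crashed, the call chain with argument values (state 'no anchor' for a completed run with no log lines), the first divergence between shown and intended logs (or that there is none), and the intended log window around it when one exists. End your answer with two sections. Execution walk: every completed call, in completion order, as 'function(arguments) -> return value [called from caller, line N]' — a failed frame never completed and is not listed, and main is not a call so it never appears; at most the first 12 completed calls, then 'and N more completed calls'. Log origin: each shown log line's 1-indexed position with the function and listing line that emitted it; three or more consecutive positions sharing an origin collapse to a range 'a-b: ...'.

Answer: the defect is in main at line 29.
Core observation: The logs agree in full; only the final output differs.
Call chain: main -> gauge_drift([2, 12, 4, 5]) (called at line 27) -> sum_active(2, 0) (called at line 21) -> sum_active(1, 2) (called at line 5).
First divergence: none — the logs agree in full.
Execution walk:
  grade_run([2, 12, 4, 5]) -> 2  [called from gauge_drift, line 18]
  sum_active(0, 3) -> 3  [called from sum_active, line 5]
  sum_active(1, 2) -> 3  [called from sum_active, line 5]
  sum_active(2, 0) -> 3  [called from gauge_drift, line 21]
  gauge_drift([2, 12, 4, 5]) -> 3  [called from main, line 27]
Origin of each log line:
  1: logged in main at line 26
  2: logged in gauge_drift at line 17
  3: logged in grade_run at line 8
  4: logged in grade_run at line 13
  5: logged in gauge_drift at line 20
  6: logged in sum_active at line 4
  7: logged in sum_active at line 4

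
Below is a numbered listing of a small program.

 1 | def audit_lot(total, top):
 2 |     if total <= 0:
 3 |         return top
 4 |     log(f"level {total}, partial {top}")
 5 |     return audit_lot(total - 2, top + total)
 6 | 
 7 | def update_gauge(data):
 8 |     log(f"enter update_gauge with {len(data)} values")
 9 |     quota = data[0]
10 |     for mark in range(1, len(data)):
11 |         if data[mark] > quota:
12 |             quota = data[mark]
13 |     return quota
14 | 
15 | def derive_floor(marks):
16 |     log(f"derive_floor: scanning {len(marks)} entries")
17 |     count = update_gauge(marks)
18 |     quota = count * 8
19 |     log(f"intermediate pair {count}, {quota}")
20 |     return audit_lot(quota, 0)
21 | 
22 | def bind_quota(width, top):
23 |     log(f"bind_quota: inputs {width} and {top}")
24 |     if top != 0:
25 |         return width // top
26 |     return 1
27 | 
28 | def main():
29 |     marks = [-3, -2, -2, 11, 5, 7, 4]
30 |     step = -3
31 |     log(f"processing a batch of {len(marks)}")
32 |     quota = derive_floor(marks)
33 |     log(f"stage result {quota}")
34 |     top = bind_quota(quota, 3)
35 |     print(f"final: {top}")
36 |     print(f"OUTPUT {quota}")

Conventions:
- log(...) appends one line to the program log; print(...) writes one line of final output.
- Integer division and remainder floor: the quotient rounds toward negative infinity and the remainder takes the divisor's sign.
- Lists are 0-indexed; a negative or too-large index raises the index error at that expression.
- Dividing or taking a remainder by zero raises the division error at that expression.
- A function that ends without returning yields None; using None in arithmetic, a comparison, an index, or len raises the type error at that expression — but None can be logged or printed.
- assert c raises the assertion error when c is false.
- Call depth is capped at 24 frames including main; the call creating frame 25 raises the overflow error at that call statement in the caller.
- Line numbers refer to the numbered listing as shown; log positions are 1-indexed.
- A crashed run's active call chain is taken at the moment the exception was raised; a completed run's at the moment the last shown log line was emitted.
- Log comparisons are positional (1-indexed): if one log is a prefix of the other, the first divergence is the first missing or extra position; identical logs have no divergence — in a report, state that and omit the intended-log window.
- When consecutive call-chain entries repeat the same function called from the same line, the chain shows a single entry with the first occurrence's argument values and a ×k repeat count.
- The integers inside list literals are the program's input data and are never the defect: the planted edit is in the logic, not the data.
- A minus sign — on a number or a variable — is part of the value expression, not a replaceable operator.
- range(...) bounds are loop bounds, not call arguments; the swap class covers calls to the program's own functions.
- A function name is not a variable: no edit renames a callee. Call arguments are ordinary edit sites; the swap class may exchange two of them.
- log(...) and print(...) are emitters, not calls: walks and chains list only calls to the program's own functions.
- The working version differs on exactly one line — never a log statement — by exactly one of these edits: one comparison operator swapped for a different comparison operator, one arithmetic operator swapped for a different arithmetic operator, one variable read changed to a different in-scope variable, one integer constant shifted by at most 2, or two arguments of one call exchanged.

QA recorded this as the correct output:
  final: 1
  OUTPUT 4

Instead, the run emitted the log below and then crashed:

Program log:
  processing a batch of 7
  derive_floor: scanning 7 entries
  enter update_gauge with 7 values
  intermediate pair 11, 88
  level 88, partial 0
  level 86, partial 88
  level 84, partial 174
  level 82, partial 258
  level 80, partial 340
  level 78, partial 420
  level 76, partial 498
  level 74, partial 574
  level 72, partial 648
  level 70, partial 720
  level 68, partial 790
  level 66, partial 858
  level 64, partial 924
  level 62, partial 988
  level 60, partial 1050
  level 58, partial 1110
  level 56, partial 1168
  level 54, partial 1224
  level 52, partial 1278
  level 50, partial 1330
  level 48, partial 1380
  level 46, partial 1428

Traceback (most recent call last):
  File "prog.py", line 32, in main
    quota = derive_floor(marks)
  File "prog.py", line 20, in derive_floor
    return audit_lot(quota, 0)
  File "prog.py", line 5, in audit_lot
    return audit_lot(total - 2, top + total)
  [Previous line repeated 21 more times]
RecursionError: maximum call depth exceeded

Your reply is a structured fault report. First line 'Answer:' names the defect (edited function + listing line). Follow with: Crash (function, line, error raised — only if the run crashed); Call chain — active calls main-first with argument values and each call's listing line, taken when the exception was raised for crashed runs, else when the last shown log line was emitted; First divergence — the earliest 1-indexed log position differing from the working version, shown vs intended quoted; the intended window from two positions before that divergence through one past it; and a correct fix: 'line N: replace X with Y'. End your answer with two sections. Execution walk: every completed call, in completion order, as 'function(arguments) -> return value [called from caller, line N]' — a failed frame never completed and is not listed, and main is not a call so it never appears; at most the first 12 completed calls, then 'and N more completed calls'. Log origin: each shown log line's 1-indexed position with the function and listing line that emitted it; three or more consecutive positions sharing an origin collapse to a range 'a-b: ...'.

Answer: the defect is in derive_floor at line 18.
The tell: Position 4 is the first bad log line: 'intermediate pair 11, 88' should read 'intermediate pair 11, 3'.
Crash: audit_lot, line 5, RecursionError.
Call chain: main -> derive_floor([-3, -2, -2, 11, 5, 7, 4]) (called at line 32) -> audit_lot(88, 0) (called at line 20) -> audit_lot(86, 88) (called at line 5) ×21.
First divergence: position 4 — the shown line 'intermediate pair 11, 88' should read 'intermediate pair 11, 3'.
Intended log window:
  2: derive_floor: scanning 7 entries
  3: enter update_gauge with 7 values
  4: intermediate pair 11, 3
  5: level 3, partial 0
Execution walk:
  update_gauge([-3, -2, -2, 11, 5, 7, 4]) -> 11  [called from derive_floor, line 17]
Log origin:
  1 — main, line 31
  2 — derive_floor, line 16
  3 — update_gauge, line 8
  4 — derive_floor, line 19
  5-26 — audit_lot, line 4
A correct fix: line 18: replace `*` with `%`.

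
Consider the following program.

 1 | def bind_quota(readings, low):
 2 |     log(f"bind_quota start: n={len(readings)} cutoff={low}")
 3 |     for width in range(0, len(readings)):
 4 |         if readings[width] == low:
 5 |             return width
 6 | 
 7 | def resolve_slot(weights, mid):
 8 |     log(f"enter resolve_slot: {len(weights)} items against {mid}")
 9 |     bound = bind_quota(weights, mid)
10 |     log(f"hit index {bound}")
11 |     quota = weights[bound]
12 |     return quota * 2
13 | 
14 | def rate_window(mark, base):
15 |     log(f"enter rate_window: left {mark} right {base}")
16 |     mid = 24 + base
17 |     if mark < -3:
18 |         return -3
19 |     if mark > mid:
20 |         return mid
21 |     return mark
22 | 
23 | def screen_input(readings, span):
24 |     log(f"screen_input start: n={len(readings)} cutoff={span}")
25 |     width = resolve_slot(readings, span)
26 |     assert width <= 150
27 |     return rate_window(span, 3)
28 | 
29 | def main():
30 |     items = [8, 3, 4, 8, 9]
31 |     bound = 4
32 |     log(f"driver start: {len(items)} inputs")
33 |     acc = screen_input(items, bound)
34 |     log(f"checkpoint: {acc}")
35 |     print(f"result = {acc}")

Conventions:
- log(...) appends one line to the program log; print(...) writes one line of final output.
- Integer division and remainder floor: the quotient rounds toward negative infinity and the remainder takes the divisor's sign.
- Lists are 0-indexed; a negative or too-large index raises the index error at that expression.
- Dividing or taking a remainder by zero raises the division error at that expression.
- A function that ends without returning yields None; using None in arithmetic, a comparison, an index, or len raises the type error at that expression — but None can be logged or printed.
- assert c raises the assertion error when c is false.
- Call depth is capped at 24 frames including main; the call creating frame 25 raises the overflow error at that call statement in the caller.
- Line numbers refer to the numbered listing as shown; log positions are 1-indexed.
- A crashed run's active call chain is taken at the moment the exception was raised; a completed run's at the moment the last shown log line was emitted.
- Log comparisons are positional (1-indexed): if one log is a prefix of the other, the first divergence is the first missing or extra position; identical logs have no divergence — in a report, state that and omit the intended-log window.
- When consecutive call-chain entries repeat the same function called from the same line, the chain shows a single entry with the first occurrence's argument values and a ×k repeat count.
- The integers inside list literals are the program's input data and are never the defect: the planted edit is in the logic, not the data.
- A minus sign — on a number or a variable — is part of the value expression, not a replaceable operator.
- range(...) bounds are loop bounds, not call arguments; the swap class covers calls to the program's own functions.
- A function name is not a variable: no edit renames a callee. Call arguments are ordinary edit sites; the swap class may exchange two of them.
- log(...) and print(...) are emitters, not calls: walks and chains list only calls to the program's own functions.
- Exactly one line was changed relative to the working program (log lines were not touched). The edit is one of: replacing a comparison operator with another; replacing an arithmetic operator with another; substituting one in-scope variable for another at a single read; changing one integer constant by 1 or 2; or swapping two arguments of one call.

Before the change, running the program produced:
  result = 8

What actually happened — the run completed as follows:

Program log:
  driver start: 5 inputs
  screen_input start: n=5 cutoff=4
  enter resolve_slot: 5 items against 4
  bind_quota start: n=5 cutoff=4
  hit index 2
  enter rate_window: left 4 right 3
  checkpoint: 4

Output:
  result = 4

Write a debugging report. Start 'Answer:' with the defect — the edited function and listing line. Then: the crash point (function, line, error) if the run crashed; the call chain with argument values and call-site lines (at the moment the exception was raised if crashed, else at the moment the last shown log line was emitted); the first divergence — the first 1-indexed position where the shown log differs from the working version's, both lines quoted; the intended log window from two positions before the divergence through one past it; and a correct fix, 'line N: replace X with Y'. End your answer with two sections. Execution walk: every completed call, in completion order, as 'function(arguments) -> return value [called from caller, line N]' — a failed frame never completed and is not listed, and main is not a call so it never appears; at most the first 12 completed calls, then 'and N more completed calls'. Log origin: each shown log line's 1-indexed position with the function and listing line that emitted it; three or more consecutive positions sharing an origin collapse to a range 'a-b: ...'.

Answer: the defect is in screen_input at line 27.
Key observation: The earliest visible damage is log position 6 — 'enter rate_window: left 4 right 3' rather than the intended 'enter rate_window: left 8 right 3'.
Call chain: main.
First divergence: position 6 — the shown line 'enter rate_window: left 4 right 3' should read 'enter rate_window: left 8 right 3'.
Intended log window:
  4: bind_quota start: n=5 cutoff=4
  5: hit index 2
  6: enter rate_window: left 8 right 3
  7: checkpoint: 8
Execution walk:
  bind_quota([8, 3, 4, 8, 9], 4) -> 2  [called from resolve_slot, line 9]
  resolve_slot([8, 3, 4, 8, 9], 4) -> 8  [called from screen_input, line 25]
  rate_window(4, 3) -> 4  [called from screen_input, line 27]
  screen_input([8, 3, 4, 8, 9], 4) -> 4  [called from main, line 33]
Origin of each log line:
  1: emitted by main (line 32)
  2: emitted by screen_input (line 24)
  3: emitted by resolve_slot (line 8)
  4: emitted by bind_quota (line 2)
  5: emitted by resolve_slot (line 10)
  6: emitted by rate_window (line 15)
  7: emitted by main (line 34)
A correct fix: line 27: replace `span` with `width`.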